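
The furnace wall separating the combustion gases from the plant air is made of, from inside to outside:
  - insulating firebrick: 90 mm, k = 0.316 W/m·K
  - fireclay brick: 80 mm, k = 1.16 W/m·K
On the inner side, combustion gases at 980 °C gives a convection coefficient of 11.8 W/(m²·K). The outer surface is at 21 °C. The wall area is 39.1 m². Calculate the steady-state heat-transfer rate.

Q ≈ 85500 W

Model the wall as resistances in series:
R_inner film = 1/(h_i·A) = 1/(11.8×39.1) = 0.002167 K/W
R_insulating firebrick = L/(kA) = 0.09/(0.316×39.1) = 0.007284 K/W
R_fireclay brick = L/(kA) = 0.08/(1.16×39.1) = 0.001764 K/W
R_total = 0.01122 K/W
Q = ΔT / R_total = 959 / 0.01122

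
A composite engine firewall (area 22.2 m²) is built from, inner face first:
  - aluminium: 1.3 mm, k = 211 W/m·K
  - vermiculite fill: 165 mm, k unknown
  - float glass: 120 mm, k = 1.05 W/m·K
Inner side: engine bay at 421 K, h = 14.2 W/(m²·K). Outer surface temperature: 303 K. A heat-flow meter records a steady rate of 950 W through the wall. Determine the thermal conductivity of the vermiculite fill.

Model the wall as resistances in series:
R_inner film = 1/(h_i·A) = 1/(14.2×22.2) = 0.003172 K/W
R_aluminium = L/(kA) = 0.0013/(211×22.2) = 2.775×10^-7 K/W
R_float glass = L/(kA) = 0.12/(1.05×22.2) = 0.005148 K/W
Sum of known resistances R_other = 0.00832 K/W
Total R = ΔT/Q = 118/950 = 0.1242 K/W
R_vermiculite fill = R_total − R_other = 0.1159 K/W
k = L/(R·A) = 0.165/(0.1159×22.2)

k ≈ 0.0641 W/(m·K)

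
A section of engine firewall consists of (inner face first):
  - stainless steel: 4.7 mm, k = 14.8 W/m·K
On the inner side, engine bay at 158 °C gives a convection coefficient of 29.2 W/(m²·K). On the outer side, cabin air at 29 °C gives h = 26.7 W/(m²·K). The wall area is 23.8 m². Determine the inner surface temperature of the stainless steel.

T ≈ 96.7 °C

Treating each layer as a thermal resistance in series:
R_inner film = 1/(h_i·A) = 1/(29.2×23.8) = 0.001439 K/W
R_stainless steel = L/(kA) = 0.0047/(14.8×23.8) = 1.334×10^-5 K/W
R_outer film = 1/(h_o·A) = 1/(26.7×23.8) = 0.001574 K/W
R_total = 0.003026 K/W;  Q = ΔT/R_total = 129/0.003026 = 42630 W
T_interface = T_inner − Q·ΣR(inner→interface) = 158 − 42600×0.001439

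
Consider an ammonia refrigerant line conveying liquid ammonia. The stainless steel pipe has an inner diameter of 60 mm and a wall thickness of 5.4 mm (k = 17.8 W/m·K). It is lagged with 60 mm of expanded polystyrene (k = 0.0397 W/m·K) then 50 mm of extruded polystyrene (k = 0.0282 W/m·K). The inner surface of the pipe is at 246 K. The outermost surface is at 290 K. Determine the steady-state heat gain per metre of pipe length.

q′ ≈ 6.92 W/m

Radial resistances (cylindrical: R_cond = ln(r_o/r_i)/(2πkL), R_conv = 1/(h·2πrL)):
R_stainless steel pipe wall = ln(35.4/30)/(2π×17.8×1) = 0.00148 K/W
R_expanded polystyrene = ln(95.4/35.4)/(2π×0.0397×1) = 3.974 K/W
R_extruded polystyrene = ln(145.4/95.4)/(2π×0.0282×1) = 2.378 K/W
R_total = 6.354 K/W
Q = ΔT/R_total = 44/6.354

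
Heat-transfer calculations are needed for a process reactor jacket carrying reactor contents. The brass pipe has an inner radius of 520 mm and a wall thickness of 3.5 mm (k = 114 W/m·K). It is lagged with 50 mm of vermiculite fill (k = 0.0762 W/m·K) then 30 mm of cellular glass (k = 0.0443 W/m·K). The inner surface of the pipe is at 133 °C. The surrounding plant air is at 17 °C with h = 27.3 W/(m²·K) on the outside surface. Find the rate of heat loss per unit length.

q′ ≈ 303 W/m

For a radial system each layer contributes R = ln(r_out/r_in)/(2πkL); films add R = 1/(hA).
R_brass pipe wall = ln(523.5/520)/(2π×114×1) = 9.365×10^-6 K/W
R_vermiculite fill = ln(573.5/523.5)/(2π×0.0762×1) = 0.1905 K/W
R_cellular glass = ln(603.5/573.5)/(2π×0.0443×1) = 0.1832 K/W
R_outer film = 1/(h_o·2πr_oL) = 1/(27.3×2π×0.6035×1) = 0.00966 K/W
R_total = 0.3834 K/W
Q = ΔT/R_total = 116/0.3834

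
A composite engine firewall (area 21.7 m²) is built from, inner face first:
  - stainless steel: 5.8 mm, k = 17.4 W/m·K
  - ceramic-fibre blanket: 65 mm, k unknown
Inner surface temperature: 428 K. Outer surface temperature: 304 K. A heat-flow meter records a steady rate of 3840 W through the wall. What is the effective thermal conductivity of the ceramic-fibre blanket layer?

k ≈ 0.0928 W/(m·K)

Using the resistance-network approach (series):
R_stainless steel = L/(kA) = 0.0058/(17.4×21.7) = 1.536×10^-5 K/W
Sum of known resistances R_other = 1.536×10^-5 K/W
Total R = ΔT/Q = 124/3840 = 0.03229 K/W
R_ceramic-fibre blanket = R_total − R_other = 0.03228 K/W
k = L/(R·A) = 0.065/(0.03228×21.7)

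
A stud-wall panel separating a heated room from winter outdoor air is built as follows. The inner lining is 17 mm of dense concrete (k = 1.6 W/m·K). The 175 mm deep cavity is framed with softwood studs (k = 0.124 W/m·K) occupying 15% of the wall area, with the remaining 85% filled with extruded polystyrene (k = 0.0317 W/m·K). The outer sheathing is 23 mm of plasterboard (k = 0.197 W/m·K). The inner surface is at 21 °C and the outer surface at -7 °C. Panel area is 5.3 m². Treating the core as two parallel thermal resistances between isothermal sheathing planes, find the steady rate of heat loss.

Sheathing layers in series; stud and cavity paths in parallel between them.
R_inner = 0.017/(1.6×5.3) = 0.002005 K/W
R_stud  = 0.175/(0.124×0.15×5.3) = 1.775 K/W
R_cav   = 0.175/(0.0317×0.85×5.3) = 1.225 K/W
1/R_core = 1/R_stud + 1/R_cav → R_core = 0.725 K/W
R_outer = 0.023/(0.197×5.3) = 0.02203 K/W
R_total = 0.749 K/W
Q = ΔT/R_total = 28/0.749

Q ≈ 37.4 W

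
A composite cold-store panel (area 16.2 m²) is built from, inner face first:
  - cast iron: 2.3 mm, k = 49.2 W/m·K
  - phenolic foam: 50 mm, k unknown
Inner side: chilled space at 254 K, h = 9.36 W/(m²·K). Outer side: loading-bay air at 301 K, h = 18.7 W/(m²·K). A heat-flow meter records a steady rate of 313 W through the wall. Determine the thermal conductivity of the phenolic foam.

k ≈ 0.022 W/(m·K)

Treating each layer as a thermal resistance in series:
R_inner film = 1/(h_i·A) = 1/(9.36×16.2) = 0.006595 K/W
R_cast iron = L/(kA) = 0.0023/(49.2×16.2) = 2.886×10^-6 K/W
R_outer film = 1/(h_o·A) = 1/(18.7×16.2) = 0.003301 K/W
Sum of known resistances R_other = 0.009899 K/W
Total R = ΔT/Q = 47/313 = 0.1502 K/W
R_phenolic foam = R_total − R_other = 0.1403 K/W
k = L/(R·A) = 0.05/(0.1403×16.2)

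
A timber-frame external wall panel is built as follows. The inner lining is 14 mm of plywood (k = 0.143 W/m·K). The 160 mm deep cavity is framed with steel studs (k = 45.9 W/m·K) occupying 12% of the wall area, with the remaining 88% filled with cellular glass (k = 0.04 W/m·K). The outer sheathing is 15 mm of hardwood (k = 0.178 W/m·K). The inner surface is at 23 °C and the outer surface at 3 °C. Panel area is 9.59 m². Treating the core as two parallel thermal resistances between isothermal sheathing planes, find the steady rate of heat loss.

Q ≈ 909 W

Sheathing layers in series; stud and cavity paths in parallel between them.
R_inner = 0.014/(0.143×9.59) = 0.01021 K/W
R_stud  = 0.16/(45.9×0.12×9.59) = 0.003029 K/W
R_cav   = 0.16/(0.04×0.88×9.59) = 0.474 K/W
1/R_core = 1/R_stud + 1/R_cav → R_core = 0.00301 K/W
R_outer = 0.015/(0.178×9.59) = 0.008787 K/W
R_total = 0.02201 K/W
Q = ΔT/R_total = 20/0.02201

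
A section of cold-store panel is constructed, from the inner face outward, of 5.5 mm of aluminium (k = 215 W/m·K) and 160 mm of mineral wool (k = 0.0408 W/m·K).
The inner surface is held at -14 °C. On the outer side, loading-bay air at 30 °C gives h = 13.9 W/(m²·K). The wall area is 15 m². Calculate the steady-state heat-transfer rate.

Model the wall as resistances in series:
R_aluminium = L/(kA) = 0.0055/(215×15) = 1.705×10^-6 K/W
R_mineral wool = L/(kA) = 0.16/(0.0408×15) = 0.2614 K/W
R_outer film = 1/(h_o·A) = 1/(13.9×15) = 0.004796 K/W
R_total = 0.2662 K/W
Q = ΔT / R_total = 44 / 0.2662

Q ≈ 165 W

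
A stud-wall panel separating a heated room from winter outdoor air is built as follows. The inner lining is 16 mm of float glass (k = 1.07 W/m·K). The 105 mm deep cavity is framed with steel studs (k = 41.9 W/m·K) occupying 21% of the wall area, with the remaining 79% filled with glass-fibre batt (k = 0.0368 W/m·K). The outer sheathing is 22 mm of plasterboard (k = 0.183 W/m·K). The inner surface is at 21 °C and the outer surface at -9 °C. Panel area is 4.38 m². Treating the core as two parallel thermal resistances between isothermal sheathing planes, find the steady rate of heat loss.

Sheathing layers in series; stud and cavity paths in parallel between them.
R_inner = 0.016/(1.07×4.38) = 0.003414 K/W
R_stud  = 0.105/(41.9×0.21×4.38) = 0.002724 K/W
R_cav   = 0.105/(0.0368×0.79×4.38) = 0.8246 K/W
1/R_core = 1/R_stud + 1/R_cav → R_core = 0.002715 K/W
R_outer = 0.022/(0.183×4.38) = 0.02745 K/W
R_total = 0.03358 K/W
Q = ΔT/R_total = 30/0.03358

Q ≈ 893 W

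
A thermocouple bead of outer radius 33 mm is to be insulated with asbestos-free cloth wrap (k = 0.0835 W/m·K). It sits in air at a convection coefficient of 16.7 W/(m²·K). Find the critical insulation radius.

r_cr ≈ 10 mm

For a sphere r_cr = 2k/h = 2×0.0835/16.7
r_cr = 10 mm; since the bare radius (33 mm) is above r_cr, any added insulation will reduce heat loss.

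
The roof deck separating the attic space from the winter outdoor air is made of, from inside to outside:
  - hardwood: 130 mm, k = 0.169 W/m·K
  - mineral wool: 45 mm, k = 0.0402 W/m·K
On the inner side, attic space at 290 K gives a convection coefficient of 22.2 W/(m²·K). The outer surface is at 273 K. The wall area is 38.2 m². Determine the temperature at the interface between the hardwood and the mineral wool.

Thermal resistances in series:
R_inner film = 1/(h_i·A) = 1/(22.2×38.2) = 0.001179 K/W
R_hardwood = L/(kA) = 0.13/(0.169×38.2) = 0.02014 K/W
R_mineral wool = L/(kA) = 0.045/(0.0402×38.2) = 0.0293 K/W
R_total = 0.05062 K/W;  Q = ΔT/R_total = 17/0.05062 = 335.8 W
T_interface = T_inner − Q·ΣR(inner→interface) = 290 − 336×0.02132

T ≈ 283 K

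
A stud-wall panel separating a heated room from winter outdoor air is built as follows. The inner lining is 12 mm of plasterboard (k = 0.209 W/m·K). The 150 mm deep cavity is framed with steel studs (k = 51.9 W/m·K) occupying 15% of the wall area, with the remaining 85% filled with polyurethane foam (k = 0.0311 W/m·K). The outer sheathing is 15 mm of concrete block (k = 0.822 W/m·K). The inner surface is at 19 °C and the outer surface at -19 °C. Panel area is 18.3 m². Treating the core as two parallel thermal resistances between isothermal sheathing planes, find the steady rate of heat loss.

Q ≈ 7330 W

Sheathing layers in series; stud and cavity paths in parallel between them.
R_inner = 0.012/(0.209×18.3) = 0.003138 K/W
R_stud  = 0.15/(51.9×0.15×18.3) = 0.001053 K/W
R_cav   = 0.15/(0.0311×0.85×18.3) = 0.3101 K/W
1/R_core = 1/R_stud + 1/R_cav → R_core = 0.001049 K/W
R_outer = 0.015/(0.822×18.3) = 9.972×10^-4 K/W
R_total = 0.005184 K/W
Q = ΔT/R_total = 38/0.005184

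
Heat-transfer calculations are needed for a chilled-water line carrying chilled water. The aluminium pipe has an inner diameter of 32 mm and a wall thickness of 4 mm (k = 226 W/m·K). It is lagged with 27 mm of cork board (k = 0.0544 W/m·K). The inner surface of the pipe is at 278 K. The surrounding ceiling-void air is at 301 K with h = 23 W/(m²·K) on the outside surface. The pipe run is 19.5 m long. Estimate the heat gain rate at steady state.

Treating each annulus and film as a series resistance:
R_aluminium pipe wall = ln(20/16)/(2π×226×19.5) = 8.059×10^-6 K/W
R_cork board = ln(47/20)/(2π×0.0544×19.5) = 0.1282 K/W
R_outer film = 1/(h_o·2πr_oL) = 1/(23×2π×0.047×19.5) = 0.00755 K/W
R_total = 0.1357 K/W
Q = ΔT/R_total = 23/0.1357

Q ≈ 169 W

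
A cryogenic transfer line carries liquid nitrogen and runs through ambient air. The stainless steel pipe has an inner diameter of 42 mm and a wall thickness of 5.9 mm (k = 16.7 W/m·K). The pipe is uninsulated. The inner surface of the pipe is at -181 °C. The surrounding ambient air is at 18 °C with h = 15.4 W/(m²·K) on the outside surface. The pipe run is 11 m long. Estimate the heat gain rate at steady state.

Q ≈ 5660 W

For a radial system each layer contributes R = ln(r_out/r_in)/(2πkL); films add R = 1/(hA).
R_stainless steel pipe wall = ln(26.9/21)/(2π×16.7×11) = 2.145×10^-4 K/W
R_outer film = 1/(h_o·2πr_oL) = 1/(15.4×2π×0.0269×11) = 0.03493 K/W
R_total = 0.03514 K/W
Q = ΔT/R_total = 199/0.03514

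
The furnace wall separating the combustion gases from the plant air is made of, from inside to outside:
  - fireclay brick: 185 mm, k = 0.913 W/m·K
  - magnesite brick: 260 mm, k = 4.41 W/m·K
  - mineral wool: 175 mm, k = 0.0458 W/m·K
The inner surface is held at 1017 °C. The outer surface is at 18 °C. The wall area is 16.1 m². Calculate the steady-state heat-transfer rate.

Series thermal resistances:
R_fireclay brick = L/(kA) = 0.185/(0.913×16.1) = 0.01259 K/W
R_magnesite brick = L/(kA) = 0.26/(4.41×16.1) = 0.003662 K/W
R_mineral wool = L/(kA) = 0.175/(0.0458×16.1) = 0.2373 K/W
R_total = 0.2536 K/W
Q = ΔT / R_total = 999 / 0.2536

Q ≈ 3940 W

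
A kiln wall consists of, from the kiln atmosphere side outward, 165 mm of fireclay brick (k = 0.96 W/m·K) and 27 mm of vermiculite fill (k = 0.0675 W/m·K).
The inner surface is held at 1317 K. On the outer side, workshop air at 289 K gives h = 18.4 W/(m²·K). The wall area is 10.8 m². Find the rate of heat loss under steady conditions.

Q ≈ 17700 W

Series thermal resistances:
R_fireclay brick = L/(kA) = 0.165/(0.96×10.8) = 0.01591 K/W
R_vermiculite fill = L/(kA) = 0.027/(0.0675×10.8) = 0.03704 K/W
R_outer film = 1/(h_o·A) = 1/(18.4×10.8) = 0.005032 K/W
R_total = 0.05798 K/W
Q = ΔT / R_total = 1028 / 0.05798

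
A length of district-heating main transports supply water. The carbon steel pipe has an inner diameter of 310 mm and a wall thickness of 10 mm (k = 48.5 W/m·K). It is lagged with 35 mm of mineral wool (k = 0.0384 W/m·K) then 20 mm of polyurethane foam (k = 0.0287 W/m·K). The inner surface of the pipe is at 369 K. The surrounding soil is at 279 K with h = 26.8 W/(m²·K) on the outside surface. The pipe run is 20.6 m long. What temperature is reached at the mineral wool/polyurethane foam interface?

For a radial system each layer contributes R = ln(r_out/r_in)/(2πkL); films add R = 1/(hA).
R_carbon steel pipe wall = ln(165/155)/(2π×48.5×20.6) = 9.959×10^-6 K/W
R_mineral wool = ln(200/165)/(2π×0.0384×20.6) = 0.0387 K/W
R_polyurethane foam = ln(220/200)/(2π×0.0287×20.6) = 0.02566 K/W
R_outer film = 1/(h_o·2πr_oL) = 1/(26.8×2π×0.22×20.6) = 0.00131 K/W
R_total = 0.06568 K/W
Q = ΔT/R_total = 90/0.06568
Q = 1370 W
T_interface = T_inner − Q·ΣR(inner→interface) = 369 − 1370×0.03871

T ≈ 316 K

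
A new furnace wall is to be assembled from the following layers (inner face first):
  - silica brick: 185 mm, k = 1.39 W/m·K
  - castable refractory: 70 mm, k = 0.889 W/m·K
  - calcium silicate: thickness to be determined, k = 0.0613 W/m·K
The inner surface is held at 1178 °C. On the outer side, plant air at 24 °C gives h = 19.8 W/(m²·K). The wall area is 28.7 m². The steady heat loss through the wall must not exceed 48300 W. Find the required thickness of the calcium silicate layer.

Using the resistance-network approach (series):
R_silica brick = L/(kA) = 0.185/(1.39×28.7) = 0.004637 K/W
R_castable refractory = L/(kA) = 0.07/(0.889×28.7) = 0.002744 K/W
R_outer film = 1/(h_o·A) = 1/(19.8×28.7) = 0.00176 K/W
Sum of the known resistances R_other = 0.009141 K/W
Required total resistance R_tot = ΔT/Q_allow = 1154/48300 = 0.02389 K/W
R_calcium silicate = R_tot − R_other = 0.01475 K/W
L = R·k·A = 0.01475×0.0613×28.7

L ≈ 26 mm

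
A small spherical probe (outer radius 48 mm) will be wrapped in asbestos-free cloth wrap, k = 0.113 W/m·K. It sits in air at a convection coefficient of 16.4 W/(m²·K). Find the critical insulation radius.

r_cr ≈ 13.8 mm

For a sphere r_cr = 2k/h = 2×0.113/16.4
r_cr = 13.8 mm; since the bare radius (48 mm) is above r_cr, any added insulation will reduce heat loss.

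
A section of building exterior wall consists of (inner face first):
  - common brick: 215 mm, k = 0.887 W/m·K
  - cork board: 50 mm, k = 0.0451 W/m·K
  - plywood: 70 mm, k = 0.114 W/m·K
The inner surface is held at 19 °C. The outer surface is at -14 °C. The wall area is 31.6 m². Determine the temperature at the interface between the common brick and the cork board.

T ≈ 14.9 °C

Series thermal resistances:
R_common brick = L/(kA) = 0.215/(0.887×31.6) = 0.007671 K/W
R_cork board = L/(kA) = 0.05/(0.0451×31.6) = 0.03508 K/W
R_plywood = L/(kA) = 0.07/(0.114×31.6) = 0.01943 K/W
R_total = 0.06219 K/W;  Q = ΔT/R_total = 33/0.06219 = 530.7 W
T_interface = T_inner − Q·ΣR(inner→interface) = 19 − 531×0.007671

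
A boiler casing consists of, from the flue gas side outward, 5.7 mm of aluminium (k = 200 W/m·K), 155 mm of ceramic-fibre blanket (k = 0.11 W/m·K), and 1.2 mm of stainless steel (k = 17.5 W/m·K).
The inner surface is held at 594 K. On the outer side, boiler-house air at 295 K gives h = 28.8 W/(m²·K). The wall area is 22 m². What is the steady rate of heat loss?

Q ≈ 4560 W

Using the resistance-network approach (series):
R_aluminium = L/(kA) = 0.0057/(200×22) = 1.295×10^-6 K/W
R_ceramic-fibre blanket = L/(kA) = 0.155/(0.11×22) = 0.06405 K/W
R_stainless steel = L/(kA) = 0.0012/(17.5×22) = 3.117×10^-6 K/W
R_outer film = 1/(h_o·A) = 1/(28.8×22) = 0.001578 K/W
R_total = 0.06563 K/W
Q = ΔT / R_total = 299 / 0.06563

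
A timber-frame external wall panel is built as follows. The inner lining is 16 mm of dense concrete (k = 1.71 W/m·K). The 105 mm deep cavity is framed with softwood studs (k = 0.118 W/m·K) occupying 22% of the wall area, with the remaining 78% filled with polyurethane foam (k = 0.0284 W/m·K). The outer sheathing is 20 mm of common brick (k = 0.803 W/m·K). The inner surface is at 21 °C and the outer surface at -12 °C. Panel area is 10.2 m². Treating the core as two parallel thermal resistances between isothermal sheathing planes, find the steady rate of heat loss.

Q ≈ 152 W

Sheathing layers in series; stud and cavity paths in parallel between them.
R_inner = 0.016/(1.71×10.2) = 9.173×10^-4 K/W
R_stud  = 0.105/(0.118×0.22×10.2) = 0.3965 K/W
R_cav   = 0.105/(0.0284×0.78×10.2) = 0.4647 K/W
1/R_core = 1/R_stud + 1/R_cav → R_core = 0.214 K/W
R_outer = 0.02/(0.803×10.2) = 0.002442 K/W
R_total = 0.2173 K/W
Q = ΔT/R_total = 33/0.2173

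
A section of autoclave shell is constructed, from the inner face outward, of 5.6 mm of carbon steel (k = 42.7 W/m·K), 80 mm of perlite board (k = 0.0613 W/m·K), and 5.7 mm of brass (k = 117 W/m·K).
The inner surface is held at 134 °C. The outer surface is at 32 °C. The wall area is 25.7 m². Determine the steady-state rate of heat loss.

Thermal resistances in series:
R_carbon steel = L/(kA) = 0.0056/(42.7×25.7) = 5.103×10^-6 K/W
R_perlite board = L/(kA) = 0.08/(0.0613×25.7) = 0.05078 K/W
R_brass = L/(kA) = 0.0057/(117×25.7) = 1.896×10^-6 K/W
R_total = 0.05079 K/W
Q = ΔT / R_total = 102 / 0.05079

Q ≈ 2010 W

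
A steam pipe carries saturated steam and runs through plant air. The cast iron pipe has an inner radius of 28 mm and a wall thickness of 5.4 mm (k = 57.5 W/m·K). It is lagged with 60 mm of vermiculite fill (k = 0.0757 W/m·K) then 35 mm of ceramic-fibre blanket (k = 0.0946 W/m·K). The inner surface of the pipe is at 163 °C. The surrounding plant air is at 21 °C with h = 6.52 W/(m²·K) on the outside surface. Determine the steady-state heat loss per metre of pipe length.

Radial resistances (cylindrical: R_cond = ln(r_o/r_i)/(2πkL), R_conv = 1/(h·2πrL)):
R_cast iron pipe wall = ln(33.4/28)/(2π×57.5×1) = 4.881×10^-4 K/W
R_vermiculite fill = ln(93.4/33.4)/(2π×0.0757×1) = 2.162 K/W
R_ceramic-fibre blanket = ln(128.4/93.4)/(2π×0.0946×1) = 0.5354 K/W
R_outer film = 1/(h_o·2πr_oL) = 1/(6.52×2π×0.1284×1) = 0.1901 K/W
R_total = 2.888 K/W
Q = ΔT/R_total = 142/2.888

q′ ≈ 49.2 W/m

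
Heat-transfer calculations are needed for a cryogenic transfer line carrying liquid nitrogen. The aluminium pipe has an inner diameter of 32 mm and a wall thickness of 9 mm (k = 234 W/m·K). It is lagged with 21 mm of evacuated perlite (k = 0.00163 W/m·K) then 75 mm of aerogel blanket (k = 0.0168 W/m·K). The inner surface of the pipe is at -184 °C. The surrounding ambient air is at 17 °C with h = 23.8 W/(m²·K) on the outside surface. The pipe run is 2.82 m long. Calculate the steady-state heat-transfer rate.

Q ≈ 8.24 W

Cylindrical conduction, so R = ln(r₂/r₁)/(2πkL) per layer, in series:
R_aluminium pipe wall = ln(25/16)/(2π×234×2.82) = 1.076×10^-4 K/W
R_evacuated perlite = ln(46/25)/(2π×0.00163×2.82) = 21.11 K/W
R_aerogel blanket = ln(121/46)/(2π×0.0168×2.82) = 3.249 K/W
R_outer film = 1/(h_o·2πr_oL) = 1/(23.8×2π×0.121×2.82) = 0.0196 K/W
R_total = 24.38 K/W
Q = ΔT/R_total = 201/24.38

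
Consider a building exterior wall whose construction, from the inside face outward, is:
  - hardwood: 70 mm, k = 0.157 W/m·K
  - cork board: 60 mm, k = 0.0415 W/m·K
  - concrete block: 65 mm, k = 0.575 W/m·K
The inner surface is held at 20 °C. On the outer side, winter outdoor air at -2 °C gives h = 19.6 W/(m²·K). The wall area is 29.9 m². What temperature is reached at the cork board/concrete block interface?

Model the wall as resistances in series:
R_hardwood = L/(kA) = 0.07/(0.157×29.9) = 0.01491 K/W
R_cork board = L/(kA) = 0.06/(0.0415×29.9) = 0.04835 K/W
R_concrete block = L/(kA) = 0.065/(0.575×29.9) = 0.003781 K/W
R_outer film = 1/(h_o·A) = 1/(19.6×29.9) = 0.001706 K/W
R_total = 0.06875 K/W;  Q = ΔT/R_total = 22/0.06875 = 320 W
T_interface = T_inner − Q·ΣR(inner→interface) = 20 − 320×0.06327

T ≈ -0.244 °C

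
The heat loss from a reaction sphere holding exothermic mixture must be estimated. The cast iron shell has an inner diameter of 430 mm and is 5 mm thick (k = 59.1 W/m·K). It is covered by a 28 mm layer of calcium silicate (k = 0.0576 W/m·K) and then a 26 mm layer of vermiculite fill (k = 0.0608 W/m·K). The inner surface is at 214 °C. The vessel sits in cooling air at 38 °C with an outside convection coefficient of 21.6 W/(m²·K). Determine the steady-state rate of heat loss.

Spherical conduction: R = (1/r_in − 1/r_out)/(4πk) per layer; series-sum.
R_cast iron shell = (1/0.215 − 1/0.22)/(4π×59.1) = 1.423×10^-4 K/W
R_calcium silicate = (1/0.22 − 1/0.248)/(4π×0.0576) = 0.709 K/W
R_vermiculite fill = (1/0.248 − 1/0.274)/(4π×0.0608) = 0.5008 K/W
R_outer film = 1/(h·4πr_o²) = 1/(21.6×4π×0.274²) = 0.04907 K/W
R_total = 1.259 K/W
Q = ΔT/R_total = 176/1.259

Q ≈ 140 W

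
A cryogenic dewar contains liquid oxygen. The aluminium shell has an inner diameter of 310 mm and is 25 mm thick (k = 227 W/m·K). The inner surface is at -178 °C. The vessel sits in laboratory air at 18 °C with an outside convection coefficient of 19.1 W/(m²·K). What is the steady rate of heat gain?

Q ≈ 1520 W

Each spherical layer contributes R = (1/r_i − 1/r_o)/(4πk):
R_aluminium shell = (1/0.155 − 1/0.18)/(4π×227) = 3.141×10^-4 K/W
R_outer film = 1/(h·4πr_o²) = 1/(19.1×4π×0.18²) = 0.1286 K/W
R_total = 0.1289 K/W
Q = ΔT/R_total = 196/0.1289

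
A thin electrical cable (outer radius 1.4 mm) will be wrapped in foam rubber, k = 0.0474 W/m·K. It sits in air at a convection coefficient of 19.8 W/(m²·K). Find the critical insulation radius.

r_cr ≈ 2.39 mm

For a cylinder r_cr = k/h = 0.0474/19.8
r_cr = 2.39 mm; since the bare radius (1.4 mm) is below r_cr, adding a thin layer of insulation will *increase* heat loss.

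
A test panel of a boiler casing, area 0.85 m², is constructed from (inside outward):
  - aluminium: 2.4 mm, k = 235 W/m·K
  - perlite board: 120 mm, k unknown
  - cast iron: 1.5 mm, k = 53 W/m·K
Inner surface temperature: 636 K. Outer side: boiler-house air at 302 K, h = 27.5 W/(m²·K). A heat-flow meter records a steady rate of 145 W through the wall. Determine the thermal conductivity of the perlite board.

Treating each layer as a thermal resistance in series:
R_aluminium = L/(kA) = 0.0024/(235×0.85) = 1.202×10^-5 K/W
R_cast iron = L/(kA) = 0.0015/(53×0.85) = 3.33×10^-5 K/W
R_outer film = 1/(h_o·A) = 1/(27.5×0.85) = 0.04278 K/W
Sum of known resistances R_other = 0.04283 K/W
Total R = ΔT/Q = 334/145 = 2.303 K/W
R_perlite board = R_total − R_other = 2.261 K/W
k = L/(R·A) = 0.12/(2.261×0.85)

k ≈ 0.0625 W/(m·K)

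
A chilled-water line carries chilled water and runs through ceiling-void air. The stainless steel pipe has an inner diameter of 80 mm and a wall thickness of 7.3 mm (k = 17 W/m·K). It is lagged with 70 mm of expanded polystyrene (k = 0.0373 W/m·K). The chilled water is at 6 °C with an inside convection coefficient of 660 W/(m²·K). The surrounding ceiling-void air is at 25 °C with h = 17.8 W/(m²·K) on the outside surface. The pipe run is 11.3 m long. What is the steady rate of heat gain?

Q ≈ 54.2 W

Cylindrical conduction, so R = ln(r₂/r₁)/(2πkL) per layer, in series:
R_inner film = 1/(h_i·2πr₁L) = 1/(660×2π×0.04×11.3) = 5.335×10^-4 K/W
R_stainless steel pipe wall = ln(47.3/40)/(2π×17×11.3) = 1.389×10^-4 K/W
R_expanded polystyrene = ln(117.3/47.3)/(2π×0.0373×11.3) = 0.3429 K/W
R_outer film = 1/(h_o·2πr_oL) = 1/(17.8×2π×0.1173×11.3) = 0.006746 K/W
R_total = 0.3504 K/W
Q = ΔT/R_total = 19/0.3504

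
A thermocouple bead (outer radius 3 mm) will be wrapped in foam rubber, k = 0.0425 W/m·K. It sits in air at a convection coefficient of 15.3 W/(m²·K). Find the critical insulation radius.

For a sphere r_cr = 2k/h = 2×0.0425/15.3
r_cr = 5.56 mm; since the bare radius (3 mm) is below r_cr, adding a thin layer of insulation will *increase* heat loss.

r_cr ≈ 5.56 mm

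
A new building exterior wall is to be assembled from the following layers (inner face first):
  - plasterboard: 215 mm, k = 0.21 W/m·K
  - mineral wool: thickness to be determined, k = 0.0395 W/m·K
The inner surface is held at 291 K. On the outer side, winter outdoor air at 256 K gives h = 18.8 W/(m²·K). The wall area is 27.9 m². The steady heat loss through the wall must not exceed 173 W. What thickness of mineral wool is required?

L ≈ 180 mm

Using the resistance-network approach (series):
R_plasterboard = L/(kA) = 0.215/(0.21×27.9) = 0.0367 K/W
R_outer film = 1/(h_o·A) = 1/(18.8×27.9) = 0.001907 K/W
Sum of the known resistances R_other = 0.0386 K/W
Required total resistance R_tot = ΔT/Q_allow = 35/173 = 0.2023 K/W
R_mineral wool = R_tot − R_other = 0.1637 K/W
L = R·k·A = 0.1637×0.0395×27.9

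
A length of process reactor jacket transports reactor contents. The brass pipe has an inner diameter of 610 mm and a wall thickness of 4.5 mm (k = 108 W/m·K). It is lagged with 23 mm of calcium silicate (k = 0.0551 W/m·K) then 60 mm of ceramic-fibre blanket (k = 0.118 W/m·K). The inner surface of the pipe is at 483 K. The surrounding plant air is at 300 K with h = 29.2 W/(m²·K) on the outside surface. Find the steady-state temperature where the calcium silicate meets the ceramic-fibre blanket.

Treating each annulus and film as a series resistance:
R_brass pipe wall = ln(309.5/305)/(2π×108×1) = 2.158×10^-5 K/W
R_calcium silicate = ln(332.5/309.5)/(2π×0.0551×1) = 0.2071 K/W
R_ceramic-fibre blanket = ln(392.5/332.5)/(2π×0.118×1) = 0.2238 K/W
R_outer film = 1/(h_o·2πr_oL) = 1/(29.2×2π×0.3925×1) = 0.01389 K/W
R_total = 0.4447 K/W
Q = ΔT/R_total = 183/0.4447
Q = 411 W/m
T_interface = T_inner − Q·ΣR(inner→interface) = 483 − 411×0.2071

T ≈ 398 K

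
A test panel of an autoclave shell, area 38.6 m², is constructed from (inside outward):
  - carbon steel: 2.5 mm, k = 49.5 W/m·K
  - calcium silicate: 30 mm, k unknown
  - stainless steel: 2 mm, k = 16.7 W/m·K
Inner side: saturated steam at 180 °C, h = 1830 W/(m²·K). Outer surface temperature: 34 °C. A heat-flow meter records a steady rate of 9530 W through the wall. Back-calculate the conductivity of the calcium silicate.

k ≈ 0.0508 W/(m·K)

Series thermal resistances:
R_inner film = 1/(h_i·A) = 1/(1830×38.6) = 1.416×10^-5 K/W
R_carbon steel = L/(kA) = 0.0025/(49.5×38.6) = 1.308×10^-6 K/W
R_stainless steel = L/(kA) = 0.002/(16.7×38.6) = 3.103×10^-6 K/W
Sum of known resistances R_other = 1.857×10^-5 K/W
Total R = ΔT/Q = 146/9530 = 0.01532 K/W
R_calcium silicate = R_total − R_other = 0.0153 K/W
k = L/(R·A) = 0.03/(0.0153×38.6)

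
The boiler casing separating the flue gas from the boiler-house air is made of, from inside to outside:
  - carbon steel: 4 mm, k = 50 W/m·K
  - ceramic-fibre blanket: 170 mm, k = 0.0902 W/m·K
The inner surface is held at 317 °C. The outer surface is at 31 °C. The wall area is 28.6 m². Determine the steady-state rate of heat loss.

Using the resistance-network approach (series):
R_carbon steel = L/(kA) = 0.004/(50×28.6) = 2.797×10^-6 K/W
R_ceramic-fibre blanket = L/(kA) = 0.17/(0.0902×28.6) = 0.0659 K/W
R_total = 0.0659 K/W
Q = ΔT / R_total = 286 / 0.0659

Q ≈ 4340 W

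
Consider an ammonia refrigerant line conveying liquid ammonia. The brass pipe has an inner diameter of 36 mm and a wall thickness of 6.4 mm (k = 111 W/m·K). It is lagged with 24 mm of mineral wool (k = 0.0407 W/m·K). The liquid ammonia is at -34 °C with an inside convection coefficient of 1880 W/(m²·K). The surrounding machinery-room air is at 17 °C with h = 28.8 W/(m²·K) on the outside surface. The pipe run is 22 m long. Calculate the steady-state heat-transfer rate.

Q ≈ 401 W

Cylindrical conduction, so R = ln(r₂/r₁)/(2πkL) per layer, in series:
R_inner film = 1/(h_i·2πr₁L) = 1/(1880×2π×0.018×22) = 2.138×10^-4 K/W
R_brass pipe wall = ln(24.4/18)/(2π×111×22) = 1.983×10^-5 K/W
R_mineral wool = ln(48.4/24.4)/(2π×0.0407×22) = 0.1217 K/W
R_outer film = 1/(h_o·2πr_oL) = 1/(28.8×2π×0.0484×22) = 0.00519 K/W
R_total = 0.1272 K/W
Q = ΔT/R_total = 51/0.1272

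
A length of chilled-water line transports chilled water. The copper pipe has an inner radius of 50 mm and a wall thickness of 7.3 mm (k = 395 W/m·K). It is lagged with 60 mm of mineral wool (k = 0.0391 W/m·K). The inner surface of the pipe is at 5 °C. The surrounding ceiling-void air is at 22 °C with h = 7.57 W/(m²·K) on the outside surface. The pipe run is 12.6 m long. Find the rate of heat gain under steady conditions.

Q ≈ 69.2 W

Radial resistances (cylindrical: R_cond = ln(r_o/r_i)/(2πkL), R_conv = 1/(h·2πrL)):
R_copper pipe wall = ln(57.3/50)/(2π×395×12.6) = 4.358×10^-6 K/W
R_mineral wool = ln(117.3/57.3)/(2π×0.0391×12.6) = 0.2314 K/W
R_outer film = 1/(h_o·2πr_oL) = 1/(7.57×2π×0.1173×12.6) = 0.01423 K/W
R_total = 0.2457 K/W
Q = ΔT/R_total = 17/0.2457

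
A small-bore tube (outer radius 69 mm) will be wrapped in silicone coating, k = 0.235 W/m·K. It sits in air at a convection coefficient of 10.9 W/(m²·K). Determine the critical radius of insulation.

For a cylinder r_cr = k/h = 0.235/10.9
r_cr = 21.6 mm; since the bare radius (69 mm) is above r_cr, any added insulation will reduce heat loss.

r_cr ≈ 21.6 mm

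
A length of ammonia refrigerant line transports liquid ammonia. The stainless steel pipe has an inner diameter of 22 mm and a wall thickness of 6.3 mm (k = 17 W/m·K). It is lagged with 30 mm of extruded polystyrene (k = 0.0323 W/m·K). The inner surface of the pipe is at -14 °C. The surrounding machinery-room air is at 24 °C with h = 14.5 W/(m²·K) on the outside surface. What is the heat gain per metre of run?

Radial resistances (cylindrical: R_cond = ln(r_o/r_i)/(2πkL), R_conv = 1/(h·2πrL)):
R_stainless steel pipe wall = ln(17.3/11)/(2π×17×1) = 0.004239 K/W
R_extruded polystyrene = ln(47.3/17.3)/(2π×0.0323×1) = 4.956 K/W
R_outer film = 1/(h_o·2πr_oL) = 1/(14.5×2π×0.0473×1) = 0.2321 K/W
R_total = 5.192 K/W
Q = ΔT/R_total = 38/5.192

q′ ≈ 7.32 W/m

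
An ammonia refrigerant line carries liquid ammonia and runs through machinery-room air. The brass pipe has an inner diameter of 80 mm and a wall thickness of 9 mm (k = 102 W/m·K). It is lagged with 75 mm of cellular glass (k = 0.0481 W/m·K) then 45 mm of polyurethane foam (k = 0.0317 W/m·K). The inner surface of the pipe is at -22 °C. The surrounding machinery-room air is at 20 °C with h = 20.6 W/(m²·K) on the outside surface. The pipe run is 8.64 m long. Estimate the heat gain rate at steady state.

Q ≈ 77.7 W

Radial resistances (cylindrical: R_cond = ln(r_o/r_i)/(2πkL), R_conv = 1/(h·2πrL)):
R_brass pipe wall = ln(49/40)/(2π×102×8.64) = 3.665×10^-5 K/W
R_cellular glass = ln(124/49)/(2π×0.0481×8.64) = 0.3556 K/W
R_polyurethane foam = ln(169/124)/(2π×0.0317×8.64) = 0.1799 K/W
R_outer film = 1/(h_o·2πr_oL) = 1/(20.6×2π×0.169×8.64) = 0.005291 K/W
R_total = 0.5408 K/W
Q = ΔT/R_total = 42/0.5408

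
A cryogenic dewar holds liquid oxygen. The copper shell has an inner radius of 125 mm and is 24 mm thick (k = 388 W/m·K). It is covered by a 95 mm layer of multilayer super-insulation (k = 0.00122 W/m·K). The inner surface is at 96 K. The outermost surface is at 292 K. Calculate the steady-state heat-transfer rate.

For a spherical shell R = (1/r₁ − 1/r₂)/(4πk); film R = 1/(h·4πr²). In series:
R_copper shell = (1/0.125 − 1/0.149)/(4π×388) = 2.643×10^-4 K/W
R_multilayer super-insulation = (1/0.149 − 1/0.244)/(4π×0.00122) = 170.4 K/W
R_total = 170.4 K/W
Q = ΔT/R_total = 196/170.4

Q ≈ 1.15 W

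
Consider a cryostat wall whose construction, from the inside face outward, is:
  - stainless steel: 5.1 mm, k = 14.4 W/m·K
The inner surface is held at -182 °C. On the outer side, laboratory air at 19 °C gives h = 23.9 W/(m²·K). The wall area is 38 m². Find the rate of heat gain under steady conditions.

Treating each layer as a thermal resistance in series:
R_stainless steel = L/(kA) = 0.0051/(14.4×38) = 9.32×10^-6 K/W
R_outer film = 1/(h_o·A) = 1/(23.9×38) = 0.001101 K/W
R_total = 0.00111 K/W
Q = ΔT / R_total = 201 / 0.00111

Q ≈ 181000 W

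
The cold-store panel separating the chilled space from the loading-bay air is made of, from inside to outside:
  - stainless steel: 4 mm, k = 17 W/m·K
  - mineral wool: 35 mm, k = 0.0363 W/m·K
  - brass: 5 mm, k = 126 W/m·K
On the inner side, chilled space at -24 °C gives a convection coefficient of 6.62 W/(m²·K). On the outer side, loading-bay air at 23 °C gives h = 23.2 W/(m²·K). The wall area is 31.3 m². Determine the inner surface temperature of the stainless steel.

T ≈ -17.9 °C

Thermal resistances in series:
R_inner film = 1/(h_i·A) = 1/(6.62×31.3) = 0.004826 K/W
R_stainless steel = L/(kA) = 0.004/(17×31.3) = 7.517×10^-6 K/W
R_mineral wool = L/(kA) = 0.035/(0.0363×31.3) = 0.0308 K/W
R_brass = L/(kA) = 0.005/(126×31.3) = 1.268×10^-6 K/W
R_outer film = 1/(h_o·A) = 1/(23.2×31.3) = 0.001377 K/W
R_total = 0.03702 K/W;  Q = ΔT/R_total = 47/0.03702 = 1270 W
T_interface = T_inner + Q·ΣR(inner→interface) = -24 + 1270×0.004826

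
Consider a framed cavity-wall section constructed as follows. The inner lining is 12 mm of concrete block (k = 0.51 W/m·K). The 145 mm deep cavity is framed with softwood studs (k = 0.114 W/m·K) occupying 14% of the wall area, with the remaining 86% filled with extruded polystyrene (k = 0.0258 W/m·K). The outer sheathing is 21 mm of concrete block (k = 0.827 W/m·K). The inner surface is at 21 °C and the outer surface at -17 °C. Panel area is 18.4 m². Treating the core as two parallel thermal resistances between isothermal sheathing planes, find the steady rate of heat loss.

Sheathing layers in series; stud and cavity paths in parallel between them.
R_inner = 0.012/(0.51×18.4) = 0.001279 K/W
R_stud  = 0.145/(0.114×0.14×18.4) = 0.4938 K/W
R_cav   = 0.145/(0.0258×0.86×18.4) = 0.3552 K/W
1/R_core = 1/R_stud + 1/R_cav → R_core = 0.2066 K/W
R_outer = 0.021/(0.827×18.4) = 0.00138 K/W
R_total = 0.2092 K/W
Q = ΔT/R_total = 38/0.2092

Q ≈ 182 W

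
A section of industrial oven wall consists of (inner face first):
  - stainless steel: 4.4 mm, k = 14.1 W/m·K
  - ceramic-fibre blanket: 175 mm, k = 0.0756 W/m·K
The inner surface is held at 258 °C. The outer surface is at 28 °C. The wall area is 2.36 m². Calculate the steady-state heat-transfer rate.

Treating each layer as a thermal resistance in series:
R_stainless steel = L/(kA) = 0.0044/(14.1×2.36) = 1.322×10^-4 K/W
R_ceramic-fibre blanket = L/(kA) = 0.175/(0.0756×2.36) = 0.9809 K/W
R_total = 0.981 K/W
Q = ΔT / R_total = 230 / 0.981

Q ≈ 234 W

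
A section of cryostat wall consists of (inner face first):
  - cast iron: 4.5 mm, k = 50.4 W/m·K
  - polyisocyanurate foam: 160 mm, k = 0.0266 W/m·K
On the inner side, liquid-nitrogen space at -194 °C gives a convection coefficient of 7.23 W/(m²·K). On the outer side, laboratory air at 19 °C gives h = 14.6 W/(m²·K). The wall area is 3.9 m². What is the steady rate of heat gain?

Model the wall as resistances in series:
R_inner film = 1/(h_i·A) = 1/(7.23×3.9) = 0.03546 K/W
R_cast iron = L/(kA) = 0.0045/(50.4×3.9) = 2.289×10^-5 K/W
R_polyisocyanurate foam = L/(kA) = 0.16/(0.0266×3.9) = 1.542 K/W
R_outer film = 1/(h_o·A) = 1/(14.6×3.9) = 0.01756 K/W
R_total = 1.595 K/W
Q = ΔT / R_total = 213 / 1.595

Q ≈ 134 W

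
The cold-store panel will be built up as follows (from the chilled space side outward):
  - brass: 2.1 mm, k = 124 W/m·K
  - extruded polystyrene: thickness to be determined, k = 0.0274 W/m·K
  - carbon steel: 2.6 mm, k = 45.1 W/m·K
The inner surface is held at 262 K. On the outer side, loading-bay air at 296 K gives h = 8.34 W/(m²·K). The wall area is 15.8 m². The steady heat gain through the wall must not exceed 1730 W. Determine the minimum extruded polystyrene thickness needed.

L ≈ 5.22 mm

Series thermal resistances:
R_brass = L/(kA) = 0.0021/(124×15.8) = 1.072×10^-6 K/W
R_carbon steel = L/(kA) = 0.0026/(45.1×15.8) = 3.649×10^-6 K/W
R_outer film = 1/(h_o·A) = 1/(8.34×15.8) = 0.007589 K/W
Sum of the known resistances R_other = 0.007594 K/W
Required total resistance R_tot = ΔT/Q_allow = 34/1730 = 0.01965 K/W
R_extruded polystyrene = R_tot − R_other = 0.01206 K/W
L = R·k·A = 0.01206×0.0274×15.8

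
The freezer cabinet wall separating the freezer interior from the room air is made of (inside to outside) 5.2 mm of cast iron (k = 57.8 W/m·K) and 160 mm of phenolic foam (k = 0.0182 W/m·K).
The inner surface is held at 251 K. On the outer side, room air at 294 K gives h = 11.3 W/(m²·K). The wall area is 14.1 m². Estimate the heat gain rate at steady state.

Q ≈ 68.3 W

Thermal resistances in series:
R_cast iron = L/(kA) = 0.0052/(57.8×14.1) = 6.381×10^-6 K/W
R_phenolic foam = L/(kA) = 0.16/(0.0182×14.1) = 0.6235 K/W
R_outer film = 1/(h_o·A) = 1/(11.3×14.1) = 0.006276 K/W
R_total = 0.6298 K/W
Q = ΔT / R_total = 43 / 0.6298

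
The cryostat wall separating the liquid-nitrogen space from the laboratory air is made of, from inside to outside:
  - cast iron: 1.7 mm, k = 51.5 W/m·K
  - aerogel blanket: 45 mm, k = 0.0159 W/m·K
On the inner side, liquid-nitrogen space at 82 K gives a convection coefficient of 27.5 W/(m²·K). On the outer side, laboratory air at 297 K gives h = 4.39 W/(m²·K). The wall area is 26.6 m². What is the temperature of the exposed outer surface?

T ≈ 281 K

Model the wall as resistances in series:
R_inner film = 1/(h_i·A) = 1/(27.5×26.6) = 0.001367 K/W
R_cast iron = L/(kA) = 0.0017/(51.5×26.6) = 1.241×10^-6 K/W
R_aerogel blanket = L/(kA) = 0.045/(0.0159×26.6) = 0.1064 K/W
R_outer film = 1/(h_o·A) = 1/(4.39×26.6) = 0.008564 K/W
R_total = 0.1163 K/W;  Q = ΔT/R_total = 215/0.1163 = 1848 W
T_interface = T_inner + Q·ΣR(inner→interface) = 82 + 1850×0.1078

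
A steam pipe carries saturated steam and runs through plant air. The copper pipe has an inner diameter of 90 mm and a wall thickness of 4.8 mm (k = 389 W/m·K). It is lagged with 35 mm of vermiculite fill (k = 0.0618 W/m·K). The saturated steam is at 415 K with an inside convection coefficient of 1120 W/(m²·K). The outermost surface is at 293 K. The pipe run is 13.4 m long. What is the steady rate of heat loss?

Per-layer cylindrical resistances, series-summed:
R_inner film = 1/(h_i·2πr₁L) = 1/(1120×2π×0.045×13.4) = 2.357×10^-4 K/W
R_copper pipe wall = ln(49.8/45)/(2π×389×13.4) = 3.095×10^-6 K/W
R_vermiculite fill = ln(84.8/49.8)/(2π×0.0618×13.4) = 0.1023 K/W
R_total = 0.1025 K/W
Q = ΔT/R_total = 122/0.1025

Q ≈ 1190 W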